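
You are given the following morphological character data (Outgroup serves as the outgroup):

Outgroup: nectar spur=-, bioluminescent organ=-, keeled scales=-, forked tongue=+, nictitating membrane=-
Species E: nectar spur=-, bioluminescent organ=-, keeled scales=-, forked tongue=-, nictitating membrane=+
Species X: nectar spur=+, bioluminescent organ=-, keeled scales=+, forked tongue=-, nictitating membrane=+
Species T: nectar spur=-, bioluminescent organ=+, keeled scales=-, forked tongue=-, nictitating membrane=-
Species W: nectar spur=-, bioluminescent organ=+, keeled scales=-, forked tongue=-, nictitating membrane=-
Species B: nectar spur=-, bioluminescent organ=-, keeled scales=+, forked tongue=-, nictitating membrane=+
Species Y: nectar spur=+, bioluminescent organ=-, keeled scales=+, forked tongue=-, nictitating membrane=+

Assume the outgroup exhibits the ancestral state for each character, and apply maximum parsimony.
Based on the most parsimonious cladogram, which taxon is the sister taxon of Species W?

Species T

Character polarity is set by the outgroup: the derived state is whichever differs from the outgroup's state, so for forked tongue the derived state is '-', and for the remaining characters it is '+'.
nectar spur: derived state '+' in Species X and Species Y only — synapomorphy for {Species X, Species Y}.
bioluminescent organ: derived state '+' in Species T and Species W only — synapomorphy for {Species T, Species W}.
keeled scales (derived state '+') is shared by Species B, Species X, and Species Y — a synapomorphy uniting that clade.
All ingroup taxa share the derived state '-' for forked tongue; it defines the ingroup but does not resolve relationships within it.
nictitating membrane: derived state '+' in Species B, Species E, Species X, and Species Y only — synapomorphy for {Species B, Species E, Species X, Species Y}.
Most parsimonious ingroup topology: ((Species E,((Species X,Species Y),Species B)),(Species T,Species W)).
Species W and Species T form a cherry on this tree, so they are sister taxa.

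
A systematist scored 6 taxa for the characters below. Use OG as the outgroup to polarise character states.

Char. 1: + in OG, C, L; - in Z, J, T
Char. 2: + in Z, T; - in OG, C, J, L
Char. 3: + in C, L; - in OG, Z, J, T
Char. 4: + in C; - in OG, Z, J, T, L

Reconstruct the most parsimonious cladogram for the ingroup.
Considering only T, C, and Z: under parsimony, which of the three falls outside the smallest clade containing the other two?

C

Character polarity is set by the outgroup: the derived state is whichever differs from the outgroup's state, so for Char. 1 the derived state is '-', and for the remaining characters it is '+'.
Char. 1 (derived state '-') is shared by J, T, and Z — a synapomorphy uniting that clade.
Char. 2 (derived state '+') is shared by T and Z — a synapomorphy uniting that clade.
Only C and L show the derived state '+' for Char. 3, supporting them as a clade.
Char. 4: derived state '+' in C only — an autapomorphy, so it tells us nothing about relationships among taxa.
Most parsimonious ingroup topology: ((C,L),((Z,T),J)).
T and Z share a more recent common ancestor with each other than either does with C, so C is the least closely related of the three.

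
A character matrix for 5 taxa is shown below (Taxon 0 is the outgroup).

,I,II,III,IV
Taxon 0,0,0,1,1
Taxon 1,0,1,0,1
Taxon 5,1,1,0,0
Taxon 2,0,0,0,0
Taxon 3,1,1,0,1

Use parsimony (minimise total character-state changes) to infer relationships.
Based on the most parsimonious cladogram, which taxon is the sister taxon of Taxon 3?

Taxon 5

Character polarity is set by the outgroup: the derived state is whichever differs from the outgroup's state, so for III, IV the derived state is '0', and for the remaining characters it is '1'.
Only Taxon 3 and Taxon 5 show the derived state '1' for I, supporting them as a clade.
Only Taxon 1, Taxon 3, and Taxon 5 show the derived state '1' for II, supporting them as a clade.
III (derived state '0') is shared by all ingroup taxa — unites the whole ingroup.
IV (state '0') occurs in Taxon 2 and Taxon 5 but conflicts with the nesting implied by the other characters — most parsimoniously interpreted as homoplasy.
Most parsimonious ingroup topology: ((Taxon 1,(Taxon 5,Taxon 3)),Taxon 2).
Taxon 3 and Taxon 5 form a cherry on this tree, so they are sister taxa.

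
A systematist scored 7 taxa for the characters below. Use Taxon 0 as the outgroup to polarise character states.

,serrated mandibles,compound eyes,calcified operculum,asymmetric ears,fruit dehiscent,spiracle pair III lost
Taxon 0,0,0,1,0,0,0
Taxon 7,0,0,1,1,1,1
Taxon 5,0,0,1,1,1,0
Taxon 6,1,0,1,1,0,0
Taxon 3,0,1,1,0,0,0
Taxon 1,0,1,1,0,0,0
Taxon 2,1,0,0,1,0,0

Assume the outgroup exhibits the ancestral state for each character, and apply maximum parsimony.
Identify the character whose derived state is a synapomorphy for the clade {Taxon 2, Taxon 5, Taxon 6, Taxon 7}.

asymmetric ears

Character polarity is set by the outgroup: the derived state is whichever differs from the outgroup's state, so for calcified operculum the derived state is '0', and for the remaining characters it is '1'.
serrated mandibles: derived state '1' in Taxon 2 and Taxon 6 only — synapomorphy for {Taxon 2, Taxon 6}.
compound eyes: derived state '1' in Taxon 1 and Taxon 3 only — synapomorphy for {Taxon 1, Taxon 3}.
calcified operculum: derived state '0' in Taxon 2 only — an autapomorphy, so it tells us nothing about relationships among taxa.
asymmetric ears (derived state '1') is shared by Taxon 2, Taxon 5, Taxon 6, and Taxon 7 — a synapomorphy uniting that clade.
fruit dehiscent: derived state '1' in Taxon 5 and Taxon 7 only — synapomorphy for {Taxon 5, Taxon 7}.
spiracle pair III lost: derived state '1' in Taxon 7 only — an autapomorphy, so it tells us nothing about relationships among taxa.
Most parsimonious ingroup topology: (((Taxon 7,Taxon 5),(Taxon 6,Taxon 2)),(Taxon 3,Taxon 1)).
The clade {Taxon 2, Taxon 5, Taxon 6, Taxon 7} is supported by asymmetric ears: its derived state '1' occurs in exactly those taxa and in no other taxon (including the outgroup).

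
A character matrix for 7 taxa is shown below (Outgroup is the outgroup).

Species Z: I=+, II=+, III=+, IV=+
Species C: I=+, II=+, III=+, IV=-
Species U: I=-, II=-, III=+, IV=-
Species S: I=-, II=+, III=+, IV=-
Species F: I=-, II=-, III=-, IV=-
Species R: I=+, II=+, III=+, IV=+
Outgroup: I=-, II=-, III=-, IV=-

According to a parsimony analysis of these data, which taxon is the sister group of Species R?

The outgroup has state '-' for every character, so '+' is the derived state throughout.
I (derived state '+') is shared by Species C, Species R, and Species Z — a synapomorphy uniting that clade.
Only Species C, Species R, Species S, and Species Z show the derived state '+' for II, supporting them as a clade.
III (derived state '+') is shared by Species C, Species R, Species S, Species U, and Species Z — a synapomorphy uniting that clade.
IV (derived state '+') is shared by Species R and Species Z — a synapomorphy uniting that clade.
Most parsimonious ingroup topology: ((Species U,((Species C,(Species R,Species Z)),Species S)),Species F).
Species R and Species Z form a cherry on this tree, so they are sister taxa.

Species Z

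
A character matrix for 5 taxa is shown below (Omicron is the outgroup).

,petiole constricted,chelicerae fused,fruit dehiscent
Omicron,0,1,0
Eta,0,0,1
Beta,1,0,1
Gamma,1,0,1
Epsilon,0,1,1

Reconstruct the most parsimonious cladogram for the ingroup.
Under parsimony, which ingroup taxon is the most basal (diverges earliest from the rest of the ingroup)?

Epsilon

Character polarity is set by the outgroup: the derived state is whichever differs from the outgroup's state, so for chelicerae fused the derived state is '0', and for the remaining characters it is '1'.
petiole constricted: derived state '1' in Beta and Gamma only — synapomorphy for {Beta, Gamma}.
chelicerae fused: derived state '0' in Beta, Eta, and Gamma only — synapomorphy for {Beta, Eta, Gamma}.
fruit dehiscent (derived state '1') is shared by all ingroup taxa — unites the whole ingroup.
Most parsimonious ingroup topology: ((Eta,(Beta,Gamma)),Epsilon).
Epsilon is sister to the clade containing all other ingroup taxa, so it is the earliest-diverging (most basal) ingroup lineage.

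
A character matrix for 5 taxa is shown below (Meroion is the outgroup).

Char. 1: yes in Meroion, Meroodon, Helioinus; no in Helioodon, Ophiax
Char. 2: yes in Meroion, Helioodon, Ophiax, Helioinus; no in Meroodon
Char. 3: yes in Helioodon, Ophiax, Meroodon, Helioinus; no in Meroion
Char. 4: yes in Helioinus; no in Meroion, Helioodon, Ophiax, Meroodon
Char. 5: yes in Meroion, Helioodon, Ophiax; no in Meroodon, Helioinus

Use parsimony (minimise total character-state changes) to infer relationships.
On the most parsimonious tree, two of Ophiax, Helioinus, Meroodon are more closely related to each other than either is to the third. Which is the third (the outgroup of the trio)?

Ophiax

Character polarity is set by the outgroup: the derived state is whichever differs from the outgroup's state, so for Char. 1, Char. 2, Char. 5 the derived state is 'no', and for the remaining characters it is 'yes'.
Char. 1 (derived state 'no') is shared by Helioodon and Ophiax — a synapomorphy uniting that clade.
Char. 2: derived state 'no' in Meroodon only — an autapomorphy, so it tells us nothing about relationships among taxa.
All ingroup taxa share the derived state 'yes' for Char. 3; it defines the ingroup but does not resolve relationships within it.
Char. 4: derived state 'yes' in Helioinus only — an autapomorphy, so it tells us nothing about relationships among taxa.
Only Helioinus and Meroodon show the derived state 'no' for Char. 5, supporting them as a clade.
Most parsimonious ingroup topology: ((Helioodon,Ophiax),(Meroodon,Helioinus)).
Meroodon and Helioinus share a more recent common ancestor with each other than either does with Ophiax, so Ophiax is the least closely related of the three.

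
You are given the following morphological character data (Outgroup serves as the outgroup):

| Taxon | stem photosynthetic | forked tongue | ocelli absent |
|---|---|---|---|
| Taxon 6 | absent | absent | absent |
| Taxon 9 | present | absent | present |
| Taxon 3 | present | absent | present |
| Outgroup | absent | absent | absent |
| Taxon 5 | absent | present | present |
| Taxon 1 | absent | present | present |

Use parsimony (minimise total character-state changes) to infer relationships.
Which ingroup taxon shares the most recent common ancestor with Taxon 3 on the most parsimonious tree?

Taxon 9

The outgroup has state 'absent' for every character, so 'present' is the derived state throughout.
stem photosynthetic: derived state 'present' in Taxon 3 and Taxon 9 only — synapomorphy for {Taxon 3, Taxon 9}.
forked tongue: derived state 'present' in Taxon 1 and Taxon 5 only — synapomorphy for {Taxon 1, Taxon 5}.
ocelli absent (derived state 'present') is shared by Taxon 1, Taxon 3, Taxon 5, and Taxon 9 — a synapomorphy uniting that clade.
Most parsimonious ingroup topology: (((Taxon 3,Taxon 9),(Taxon 1,Taxon 5)),Taxon 6).
Taxon 3 and Taxon 9 form a cherry on this tree, so they are sister taxa.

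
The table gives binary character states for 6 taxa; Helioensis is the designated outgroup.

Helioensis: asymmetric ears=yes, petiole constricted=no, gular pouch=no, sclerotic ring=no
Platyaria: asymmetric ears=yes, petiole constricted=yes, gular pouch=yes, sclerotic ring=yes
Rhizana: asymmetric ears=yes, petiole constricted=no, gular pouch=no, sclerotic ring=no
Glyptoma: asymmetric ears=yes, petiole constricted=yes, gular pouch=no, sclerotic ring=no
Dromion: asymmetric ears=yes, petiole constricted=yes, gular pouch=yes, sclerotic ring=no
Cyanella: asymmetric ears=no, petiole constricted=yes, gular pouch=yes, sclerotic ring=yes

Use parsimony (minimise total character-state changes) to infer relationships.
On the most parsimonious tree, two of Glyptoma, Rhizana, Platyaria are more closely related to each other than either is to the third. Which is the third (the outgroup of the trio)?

Character polarity is set by the outgroup: the derived state is whichever differs from the outgroup's state, so for asymmetric ears the derived state is 'no', and for the remaining characters it is 'yes'.
asymmetric ears: derived state 'no' in Cyanella only — an autapomorphy, so it tells us nothing about relationships among taxa.
petiole constricted: derived state 'yes' in Cyanella, Dromion, Glyptoma, and Platyaria only — synapomorphy for {Cyanella, Dromion, Glyptoma, Platyaria}.
gular pouch (derived state 'yes') is shared by Cyanella, Dromion, and Platyaria — a synapomorphy uniting that clade.
sclerotic ring: derived state 'yes' in Cyanella and Platyaria only — synapomorphy for {Cyanella, Platyaria}.
Most parsimonious ingroup topology: ((((Platyaria,Cyanella),Dromion),Glyptoma),Rhizana).
Glyptoma and Platyaria share a more recent common ancestor with each other than either does with Rhizana, so Rhizana is the least closely related of the three.

Rhizana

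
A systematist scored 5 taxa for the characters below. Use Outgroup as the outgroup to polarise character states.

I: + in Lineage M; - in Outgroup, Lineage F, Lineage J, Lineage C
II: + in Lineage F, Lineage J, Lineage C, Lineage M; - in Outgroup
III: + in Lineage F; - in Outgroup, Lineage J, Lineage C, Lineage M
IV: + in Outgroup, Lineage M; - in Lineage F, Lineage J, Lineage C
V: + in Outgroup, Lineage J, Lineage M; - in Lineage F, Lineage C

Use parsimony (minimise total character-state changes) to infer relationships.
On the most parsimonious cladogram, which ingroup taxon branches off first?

Lineage M

Character polarity is set by the outgroup: the derived state is whichever differs from the outgroup's state, so for IV, V the derived state is '-', and for the remaining characters it is '+'.
I: derived state '+' in Lineage M only — an autapomorphy, so it tells us nothing about relationships among taxa.
II (derived state '+') is shared by all ingroup taxa — unites the whole ingroup.
III: derived state '+' in Lineage F only — an autapomorphy, so it tells us nothing about relationships among taxa.
IV: derived state '-' in Lineage C, Lineage F, and Lineage J only — synapomorphy for {Lineage C, Lineage F, Lineage J}.
V (derived state '-') is shared by Lineage C and Lineage F — a synapomorphy uniting that clade.
Most parsimonious ingroup topology: (((Lineage F,Lineage C),Lineage J),Lineage M).
Lineage M is sister to the clade containing all other ingroup taxa, so it is the earliest-diverging (most basal) ingroup lineage.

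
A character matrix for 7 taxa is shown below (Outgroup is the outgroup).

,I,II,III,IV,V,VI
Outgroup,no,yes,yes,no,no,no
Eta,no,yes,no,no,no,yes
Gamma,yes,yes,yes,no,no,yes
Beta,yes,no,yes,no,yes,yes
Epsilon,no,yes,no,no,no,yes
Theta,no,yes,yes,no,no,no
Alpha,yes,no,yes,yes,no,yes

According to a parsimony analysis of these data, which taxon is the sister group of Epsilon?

Eta

Character polarity is set by the outgroup: the derived state is whichever differs from the outgroup's state, so for II, III the derived state is 'no', and for the remaining characters it is 'yes'.
Only Alpha, Beta, and Gamma show the derived state 'yes' for I, supporting them as a clade.
Only Alpha and Beta show the derived state 'no' for II, supporting them as a clade.
III (derived state 'no') is shared by Epsilon and Eta — a synapomorphy uniting that clade.
IV (derived state 'yes') is unique to Alpha (autapomorphy; uninformative for grouping).
V: derived state 'yes' in Beta only — an autapomorphy, so it tells us nothing about relationships among taxa.
VI (derived state 'yes') is shared by Alpha, Beta, Epsilon, Eta, and Gamma — a synapomorphy uniting that clade.
Most parsimonious ingroup topology: (((Eta,Epsilon),(Gamma,(Beta,Alpha))),Theta).
Epsilon and Eta form a cherry on this tree, so they are sister taxa.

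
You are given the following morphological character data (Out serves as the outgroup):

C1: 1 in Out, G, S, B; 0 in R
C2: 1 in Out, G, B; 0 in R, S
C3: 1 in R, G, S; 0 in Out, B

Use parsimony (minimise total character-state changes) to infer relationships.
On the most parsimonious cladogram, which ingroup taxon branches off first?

Character polarity is set by the outgroup: the derived state is whichever differs from the outgroup's state, so for C1, C2 the derived state is '0', and for the remaining characters it is '1'.
C1 (derived state '0') is unique to R (autapomorphy; uninformative for grouping).
C2: derived state '0' in R and S only — synapomorphy for {R, S}.
C3 (derived state '1') is shared by G, R, and S — a synapomorphy uniting that clade.
Most parsimonious ingroup topology: (((R,S),G),B).
B is sister to the clade containing all other ingroup taxa, so it is the earliest-diverging (most basal) ingroup lineage.

B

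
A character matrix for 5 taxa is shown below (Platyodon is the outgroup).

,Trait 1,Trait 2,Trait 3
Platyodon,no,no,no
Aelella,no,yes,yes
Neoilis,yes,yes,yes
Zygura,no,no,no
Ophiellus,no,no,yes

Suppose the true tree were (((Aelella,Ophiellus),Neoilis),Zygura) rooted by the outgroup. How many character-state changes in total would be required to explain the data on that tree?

Map each character onto (((Aelella,Ophiellus),Neoilis),Zygura) (rooted by Platyodon) and count the minimum state changes it requires (Fitch parsimony):
Trait 1: 1; Trait 2: 2; Trait 3: 1.
Total tree length = 4.

4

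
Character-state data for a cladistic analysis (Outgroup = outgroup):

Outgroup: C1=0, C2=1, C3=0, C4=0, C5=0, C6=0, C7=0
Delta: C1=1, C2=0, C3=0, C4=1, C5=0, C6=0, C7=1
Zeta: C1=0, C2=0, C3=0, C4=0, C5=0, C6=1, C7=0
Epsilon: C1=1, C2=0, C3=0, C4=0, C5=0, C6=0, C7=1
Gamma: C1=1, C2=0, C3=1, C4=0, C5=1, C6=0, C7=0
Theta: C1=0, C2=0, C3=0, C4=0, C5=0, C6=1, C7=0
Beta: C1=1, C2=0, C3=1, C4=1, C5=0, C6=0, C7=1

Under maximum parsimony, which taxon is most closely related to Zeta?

Theta

Character polarity is set by the outgroup: the derived state is whichever differs from the outgroup's state, so for C2 the derived state is '0', and for the remaining characters it is '1'.
Only Beta, Delta, Epsilon, and Gamma show the derived state '1' for C1, supporting them as a clade.
All ingroup taxa share the derived state '0' for C2; it defines the ingroup but does not resolve relationships within it.
C3 groups Beta and Gamma, which is incompatible with the clades supported by the remaining characters; treating it as convergent (homoplasy) costs fewer steps than any alternative tree.
Only Beta and Delta show the derived state '1' for C4, supporting them as a clade.
C5: derived state '1' in Gamma only — an autapomorphy, so it tells us nothing about relationships among taxa.
Only Theta and Zeta show the derived state '1' for C6, supporting them as a clade.
Only Beta, Delta, and Epsilon show the derived state '1' for C7, supporting them as a clade.
Most parsimonious ingroup topology: ((((Delta,Beta),Epsilon),Gamma),(Zeta,Theta)).
Zeta and Theta form a cherry on this tree, so they are sister taxa.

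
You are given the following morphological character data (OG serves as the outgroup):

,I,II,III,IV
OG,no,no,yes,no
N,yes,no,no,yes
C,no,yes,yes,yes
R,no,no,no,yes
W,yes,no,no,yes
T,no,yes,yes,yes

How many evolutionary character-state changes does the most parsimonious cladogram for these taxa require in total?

Character polarity is set by the outgroup: the derived state is whichever differs from the outgroup's state, so for III the derived state is 'no', and for the remaining characters it is 'yes'.
I (derived state 'yes') is shared by N and W — a synapomorphy uniting that clade.
II (derived state 'yes') is shared by C and T — a synapomorphy uniting that clade.
III (derived state 'no') is shared by N, R, and W — a synapomorphy uniting that clade.
IV (derived state 'yes') is shared by all ingroup taxa — unites the whole ingroup.
Most parsimonious ingroup topology: (((N,W),R),(C,T)).
Changes per character on this tree: I: 1; II: 1; III: 1; IV: 1.
Total = 4.

4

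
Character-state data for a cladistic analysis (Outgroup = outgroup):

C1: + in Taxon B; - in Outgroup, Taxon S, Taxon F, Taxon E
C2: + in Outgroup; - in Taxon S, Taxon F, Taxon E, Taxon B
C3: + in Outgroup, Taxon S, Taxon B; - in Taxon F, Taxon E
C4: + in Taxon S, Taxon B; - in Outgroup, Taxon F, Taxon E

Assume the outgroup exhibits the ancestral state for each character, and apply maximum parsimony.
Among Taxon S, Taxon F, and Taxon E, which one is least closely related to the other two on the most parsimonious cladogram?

Character polarity is set by the outgroup: the derived state is whichever differs from the outgroup's state, so for C2, C3 the derived state is '-', and for the remaining characters it is '+'.
C1: derived state '+' in Taxon B only — an autapomorphy, so it tells us nothing about relationships among taxa.
All ingroup taxa share the derived state '-' for C2; it defines the ingroup but does not resolve relationships within it.
C3: derived state '-' in Taxon E and Taxon F only — synapomorphy for {Taxon E, Taxon F}.
C4 (derived state '+') is shared by Taxon B and Taxon S — a synapomorphy uniting that clade.
Most parsimonious ingroup topology: ((Taxon S,Taxon B),(Taxon F,Taxon E)).
Taxon F and Taxon E share a more recent common ancestor with each other than either does with Taxon S, so Taxon S is the least closely related of the three.

Taxon S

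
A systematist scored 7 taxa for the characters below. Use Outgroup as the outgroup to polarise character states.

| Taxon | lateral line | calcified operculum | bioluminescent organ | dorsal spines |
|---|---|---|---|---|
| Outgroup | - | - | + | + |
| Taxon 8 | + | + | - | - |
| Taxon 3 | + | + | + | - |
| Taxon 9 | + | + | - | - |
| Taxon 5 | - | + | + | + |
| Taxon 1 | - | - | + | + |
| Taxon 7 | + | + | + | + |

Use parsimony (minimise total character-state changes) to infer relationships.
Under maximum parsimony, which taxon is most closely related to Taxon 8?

Character polarity is set by the outgroup: the derived state is whichever differs from the outgroup's state, so for bioluminescent organ, dorsal spines the derived state is '-', and for the remaining characters it is '+'.
lateral line (derived state '+') is shared by Taxon 3, Taxon 7, Taxon 8, and Taxon 9 — a synapomorphy uniting that clade.
Only Taxon 3, Taxon 5, Taxon 7, Taxon 8, and Taxon 9 show the derived state '+' for calcified operculum, supporting them as a clade.
bioluminescent organ: derived state '-' in Taxon 8 and Taxon 9 only — synapomorphy for {Taxon 8, Taxon 9}.
dorsal spines: derived state '-' in Taxon 3, Taxon 8, and Taxon 9 only — synapomorphy for {Taxon 3, Taxon 8, Taxon 9}.
Most parsimonious ingroup topology: (((((Taxon 8,Taxon 9),Taxon 3),Taxon 7),Taxon 5),Taxon 1).
Taxon 8 and Taxon 9 form a cherry on this tree, so they are sister taxa.

Taxon 9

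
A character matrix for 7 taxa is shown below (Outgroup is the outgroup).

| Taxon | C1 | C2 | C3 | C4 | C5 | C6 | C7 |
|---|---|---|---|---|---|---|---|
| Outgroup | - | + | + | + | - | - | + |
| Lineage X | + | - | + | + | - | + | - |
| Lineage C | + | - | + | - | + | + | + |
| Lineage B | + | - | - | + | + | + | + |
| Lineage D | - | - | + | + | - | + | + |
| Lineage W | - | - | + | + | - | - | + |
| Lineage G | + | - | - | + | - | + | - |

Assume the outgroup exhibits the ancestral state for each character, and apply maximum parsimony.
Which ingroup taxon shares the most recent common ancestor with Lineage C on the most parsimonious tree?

Character polarity is set by the outgroup: the derived state is whichever differs from the outgroup's state, so for C2, C3, C4, C7 the derived state is '-', and for the remaining characters it is '+'.
C1: derived state '+' in Lineage B, Lineage C, Lineage G, and Lineage X only — synapomorphy for {Lineage B, Lineage C, Lineage G, Lineage X}.
All ingroup taxa share the derived state '-' for C2; it defines the ingroup but does not resolve relationships within it.
C3 groups Lineage B and Lineage G, which is incompatible with the clades supported by the remaining characters; treating it as convergent (homoplasy) costs fewer steps than any alternative tree.
C4: derived state '-' in Lineage C only — an autapomorphy, so it tells us nothing about relationships among taxa.
C5: derived state '+' in Lineage B and Lineage C only — synapomorphy for {Lineage B, Lineage C}.
C6: derived state '+' in Lineage B, Lineage C, Lineage D, Lineage G, and Lineage X only — synapomorphy for {Lineage B, Lineage C, Lineage D, Lineage G, Lineage X}.
C7: derived state '-' in Lineage G and Lineage X only — synapomorphy for {Lineage G, Lineage X}.
Most parsimonious ingroup topology: ((((Lineage X,Lineage G),(Lineage C,Lineage B)),Lineage D),Lineage W).
Lineage C and Lineage B form a cherry on this tree, so they are sister taxa.

Lineage B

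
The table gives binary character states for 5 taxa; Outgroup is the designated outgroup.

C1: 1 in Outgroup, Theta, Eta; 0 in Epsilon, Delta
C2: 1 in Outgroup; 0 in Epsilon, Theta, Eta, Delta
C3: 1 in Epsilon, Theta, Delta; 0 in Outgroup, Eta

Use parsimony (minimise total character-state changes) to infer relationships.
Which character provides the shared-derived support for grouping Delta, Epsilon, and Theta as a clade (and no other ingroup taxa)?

Character polarity is set by the outgroup: the derived state is whichever differs from the outgroup's state, so for C1, C2 the derived state is '0', and for the remaining characters it is '1'.
C1: derived state '0' in Delta and Epsilon only — synapomorphy for {Delta, Epsilon}.
All ingroup taxa share the derived state '0' for C2; it defines the ingroup but does not resolve relationships within it.
C3 (derived state '1') is shared by Delta, Epsilon, and Theta — a synapomorphy uniting that clade.
Most parsimonious ingroup topology: ((Theta,(Delta,Epsilon)),Eta).
The clade {Delta, Epsilon, Theta} is supported by C3: its derived state '1' occurs in exactly those taxa and in no other taxon (including the outgroup).

C3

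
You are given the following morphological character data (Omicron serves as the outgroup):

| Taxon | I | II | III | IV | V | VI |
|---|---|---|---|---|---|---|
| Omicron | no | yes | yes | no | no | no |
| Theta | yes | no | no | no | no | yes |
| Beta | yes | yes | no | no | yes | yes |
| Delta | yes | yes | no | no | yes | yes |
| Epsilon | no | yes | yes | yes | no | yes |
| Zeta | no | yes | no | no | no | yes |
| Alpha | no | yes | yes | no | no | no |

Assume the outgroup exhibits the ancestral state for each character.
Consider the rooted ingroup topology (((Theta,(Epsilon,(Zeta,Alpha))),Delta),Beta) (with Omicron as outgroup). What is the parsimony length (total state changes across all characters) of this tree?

11

Map each character onto (((Theta,(Epsilon,(Zeta,Alpha))),Delta),Beta) (rooted by Omicron) and count the minimum state changes it requires (Fitch parsimony):
I: 2; II: 1; III: 3; IV: 1; V: 2; VI: 2.
Total tree length = 11.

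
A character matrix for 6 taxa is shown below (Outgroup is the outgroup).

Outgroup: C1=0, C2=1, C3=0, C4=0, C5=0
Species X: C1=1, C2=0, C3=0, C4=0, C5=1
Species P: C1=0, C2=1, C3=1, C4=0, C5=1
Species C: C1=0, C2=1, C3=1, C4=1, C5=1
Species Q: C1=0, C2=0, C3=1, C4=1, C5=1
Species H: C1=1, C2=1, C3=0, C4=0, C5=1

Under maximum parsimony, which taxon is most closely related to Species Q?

Species C

Character polarity is set by the outgroup: the derived state is whichever differs from the outgroup's state, so for C2 the derived state is '0', and for the remaining characters it is '1'.
C1 (derived state '1') is shared by Species H and Species X — a synapomorphy uniting that clade.
C2 groups Species Q and Species X, which is incompatible with the clades supported by the remaining characters; treating it as convergent (homoplasy) costs fewer steps than any alternative tree.
Only Species C, Species P, and Species Q show the derived state '1' for C3, supporting them as a clade.
C4 (derived state '1') is shared by Species C and Species Q — a synapomorphy uniting that clade.
C5 (derived state '1') is shared by all ingroup taxa — unites the whole ingroup.
Most parsimonious ingroup topology: ((Species X,Species H),(Species P,(Species C,Species Q))).
Species Q and Species C form a cherry on this tree, so they are sister taxa.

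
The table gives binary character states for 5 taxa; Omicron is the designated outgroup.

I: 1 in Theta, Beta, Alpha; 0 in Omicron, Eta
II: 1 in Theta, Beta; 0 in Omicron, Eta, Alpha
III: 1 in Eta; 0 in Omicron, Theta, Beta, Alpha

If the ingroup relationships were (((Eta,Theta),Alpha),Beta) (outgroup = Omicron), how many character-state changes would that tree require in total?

5

Map each character onto (((Eta,Theta),Alpha),Beta) (rooted by Omicron) and count the minimum state changes it requires (Fitch parsimony):
I: 2; II: 2; III: 1.
Total tree length = 5.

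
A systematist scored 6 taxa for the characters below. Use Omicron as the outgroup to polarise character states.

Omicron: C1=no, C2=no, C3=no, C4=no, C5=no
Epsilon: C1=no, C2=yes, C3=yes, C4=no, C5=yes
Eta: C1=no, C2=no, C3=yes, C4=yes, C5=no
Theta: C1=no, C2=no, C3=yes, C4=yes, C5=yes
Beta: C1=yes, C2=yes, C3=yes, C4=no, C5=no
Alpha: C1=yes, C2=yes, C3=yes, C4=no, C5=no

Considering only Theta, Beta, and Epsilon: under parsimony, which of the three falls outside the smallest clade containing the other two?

The outgroup has state 'no' for every character, so 'yes' is the derived state throughout.
Only Alpha and Beta show the derived state 'yes' for C1, supporting them as a clade.
C2: derived state 'yes' in Alpha, Beta, and Epsilon only — synapomorphy for {Alpha, Beta, Epsilon}.
C3 (derived state 'yes') is shared by all ingroup taxa — unites the whole ingroup.
C4 (derived state 'yes') is shared by Eta and Theta — a synapomorphy uniting that clade.
C5 (state 'yes') occurs in Epsilon and Theta but conflicts with the nesting implied by the other characters — most parsimoniously interpreted as homoplasy.
Most parsimonious ingroup topology: ((Epsilon,(Beta,Alpha)),(Eta,Theta)).
Epsilon and Beta share a more recent common ancestor with each other than either does with Theta, so Theta is the least closely related of the three.

Theta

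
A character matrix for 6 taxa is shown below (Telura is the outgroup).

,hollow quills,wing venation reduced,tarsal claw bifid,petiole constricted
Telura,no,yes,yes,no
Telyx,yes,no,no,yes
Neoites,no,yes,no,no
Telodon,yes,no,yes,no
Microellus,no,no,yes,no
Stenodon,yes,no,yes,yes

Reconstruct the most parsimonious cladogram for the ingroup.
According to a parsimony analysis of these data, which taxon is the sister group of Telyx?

Stenodon

Character polarity is set by the outgroup: the derived state is whichever differs from the outgroup's state, so for wing venation reduced, tarsal claw bifid the derived state is 'no', and for the remaining characters it is 'yes'.
hollow quills (derived state 'yes') is shared by Stenodon, Telodon, and Telyx — a synapomorphy uniting that clade.
wing venation reduced (derived state 'no') is shared by Microellus, Stenodon, Telodon, and Telyx — a synapomorphy uniting that clade.
tarsal claw bifid (state 'no') occurs in Neoites and Telyx but conflicts with the nesting implied by the other characters — most parsimoniously interpreted as homoplasy.
petiole constricted: derived state 'yes' in Stenodon and Telyx only — synapomorphy for {Stenodon, Telyx}.
Most parsimonious ingroup topology: ((((Telyx,Stenodon),Telodon),Microellus),Neoites).
Telyx and Stenodon form a cherry on this tree, so they are sister taxa.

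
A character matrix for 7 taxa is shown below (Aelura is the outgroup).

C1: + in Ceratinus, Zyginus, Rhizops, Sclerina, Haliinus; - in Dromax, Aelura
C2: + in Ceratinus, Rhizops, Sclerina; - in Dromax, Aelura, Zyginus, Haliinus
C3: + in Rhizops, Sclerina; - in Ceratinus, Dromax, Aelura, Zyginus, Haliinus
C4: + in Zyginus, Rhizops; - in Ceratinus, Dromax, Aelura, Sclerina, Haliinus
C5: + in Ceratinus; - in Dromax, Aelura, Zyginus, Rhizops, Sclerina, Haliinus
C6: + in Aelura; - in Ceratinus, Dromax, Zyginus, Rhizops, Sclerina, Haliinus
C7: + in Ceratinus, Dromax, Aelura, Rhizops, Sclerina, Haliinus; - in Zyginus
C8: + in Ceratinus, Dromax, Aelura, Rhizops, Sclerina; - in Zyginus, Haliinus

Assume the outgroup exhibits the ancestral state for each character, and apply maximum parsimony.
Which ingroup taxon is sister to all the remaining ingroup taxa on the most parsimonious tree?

Dromax

Character polarity is set by the outgroup: the derived state is whichever differs from the outgroup's state, so for C6, C7, C8 the derived state is '-', and for the remaining characters it is '+'.
C1 (derived state '+') is shared by Ceratinus, Haliinus, Rhizops, Sclerina, and Zyginus — a synapomorphy uniting that clade.
C2 (derived state '+') is shared by Ceratinus, Rhizops, and Sclerina — a synapomorphy uniting that clade.
C3 (derived state '+') is shared by Rhizops and Sclerina — a synapomorphy uniting that clade.
C4 groups Rhizops and Zyginus, which is incompatible with the clades supported by the remaining characters; treating it as convergent (homoplasy) costs fewer steps than any alternative tree.
C5: derived state '+' in Ceratinus only — an autapomorphy, so it tells us nothing about relationships among taxa.
All ingroup taxa share the derived state '-' for C6; it defines the ingroup but does not resolve relationships within it.
C7 (derived state '-') is unique to Zyginus (autapomorphy; uninformative for grouping).
C8: derived state '-' in Haliinus and Zyginus only — synapomorphy for {Haliinus, Zyginus}.
Most parsimonious ingroup topology: (Dromax,((Haliinus,Zyginus),((Sclerina,Rhizops),Ceratinus))).
Dromax is sister to the clade containing all other ingroup taxa, so it is the earliest-diverging (most basal) ingroup lineage.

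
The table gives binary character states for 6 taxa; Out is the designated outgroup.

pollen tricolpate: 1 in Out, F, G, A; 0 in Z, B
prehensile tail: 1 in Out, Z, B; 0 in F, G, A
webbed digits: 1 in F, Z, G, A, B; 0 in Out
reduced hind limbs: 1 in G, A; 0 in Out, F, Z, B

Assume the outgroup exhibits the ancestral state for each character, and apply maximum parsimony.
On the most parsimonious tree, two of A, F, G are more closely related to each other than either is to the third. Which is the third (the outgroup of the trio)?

F

Character polarity is set by the outgroup: the derived state is whichever differs from the outgroup's state, so for pollen tricolpate, prehensile tail the derived state is '0', and for the remaining characters it is '1'.
pollen tricolpate (derived state '0') is shared by B and Z — a synapomorphy uniting that clade.
prehensile tail (derived state '0') is shared by A, F, and G — a synapomorphy uniting that clade.
webbed digits (derived state '1') is shared by all ingroup taxa — unites the whole ingroup.
reduced hind limbs (derived state '1') is shared by A and G — a synapomorphy uniting that clade.
Most parsimonious ingroup topology: ((F,(G,A)),(Z,B)).
G and A share a more recent common ancestor with each other than either does with F, so F is the least closely related of the three.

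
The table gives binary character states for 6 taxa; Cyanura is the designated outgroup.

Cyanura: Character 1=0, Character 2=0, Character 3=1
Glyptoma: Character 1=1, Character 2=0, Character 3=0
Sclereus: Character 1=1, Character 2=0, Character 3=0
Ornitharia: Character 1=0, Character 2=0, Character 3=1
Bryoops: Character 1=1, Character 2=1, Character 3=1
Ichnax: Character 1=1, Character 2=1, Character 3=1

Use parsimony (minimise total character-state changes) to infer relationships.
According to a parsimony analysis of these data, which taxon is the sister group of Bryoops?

Character polarity is set by the outgroup: the derived state is whichever differs from the outgroup's state, so for Character 3 the derived state is '0', and for the remaining characters it is '1'.
Character 1 (derived state '1') is shared by Bryoops, Glyptoma, Ichnax, and Sclereus — a synapomorphy uniting that clade.
Character 2 (derived state '1') is shared by Bryoops and Ichnax — a synapomorphy uniting that clade.
Character 3: derived state '0' in Glyptoma and Sclereus only — synapomorphy for {Glyptoma, Sclereus}.
Most parsimonious ingroup topology: (((Glyptoma,Sclereus),(Bryoops,Ichnax)),Ornitharia).
Bryoops and Ichnax form a cherry on this tree, so they are sister taxa.

Ichnax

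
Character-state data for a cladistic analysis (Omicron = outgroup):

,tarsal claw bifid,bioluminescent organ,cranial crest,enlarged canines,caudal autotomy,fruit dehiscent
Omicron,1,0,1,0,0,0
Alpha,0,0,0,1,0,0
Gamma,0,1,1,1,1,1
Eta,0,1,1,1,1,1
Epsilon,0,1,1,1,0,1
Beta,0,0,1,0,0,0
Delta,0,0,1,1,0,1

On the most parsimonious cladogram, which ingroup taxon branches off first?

Beta

Character polarity is set by the outgroup: the derived state is whichever differs from the outgroup's state, so for tarsal claw bifid, cranial crest the derived state is '0', and for the remaining characters it is '1'.
tarsal claw bifid (derived state '0') is shared by all ingroup taxa — unites the whole ingroup.
bioluminescent organ: derived state '1' in Epsilon, Eta, and Gamma only — synapomorphy for {Epsilon, Eta, Gamma}.
cranial crest: derived state '0' in Alpha only — an autapomorphy, so it tells us nothing about relationships among taxa.
enlarged canines: derived state '1' in Alpha, Delta, Epsilon, Eta, and Gamma only — synapomorphy for {Alpha, Delta, Epsilon, Eta, Gamma}.
caudal autotomy (derived state '1') is shared by Eta and Gamma — a synapomorphy uniting that clade.
fruit dehiscent: derived state '1' in Delta, Epsilon, Eta, and Gamma only — synapomorphy for {Delta, Epsilon, Eta, Gamma}.
Most parsimonious ingroup topology: ((Alpha,(((Gamma,Eta),Epsilon),Delta)),Beta).
Beta is sister to the clade containing all other ingroup taxa, so it is the earliest-diverging (most basal) ingroup lineage.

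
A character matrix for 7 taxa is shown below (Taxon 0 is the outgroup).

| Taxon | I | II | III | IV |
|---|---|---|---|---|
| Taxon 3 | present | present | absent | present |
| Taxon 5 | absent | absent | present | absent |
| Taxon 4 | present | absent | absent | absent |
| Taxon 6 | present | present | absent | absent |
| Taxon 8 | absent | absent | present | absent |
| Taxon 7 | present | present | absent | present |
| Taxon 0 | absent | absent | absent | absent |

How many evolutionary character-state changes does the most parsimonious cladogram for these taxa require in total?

The outgroup has state 'absent' for every character, so 'present' is the derived state throughout.
Only Taxon 3, Taxon 4, Taxon 6, and Taxon 7 show the derived state 'present' for I, supporting them as a clade.
Only Taxon 3, Taxon 6, and Taxon 7 show the derived state 'present' for II, supporting them as a clade.
III: derived state 'present' in Taxon 5 and Taxon 8 only — synapomorphy for {Taxon 5, Taxon 8}.
IV: derived state 'present' in Taxon 3 and Taxon 7 only — synapomorphy for {Taxon 3, Taxon 7}.
Most parsimonious ingroup topology: ((Taxon 8,Taxon 5),(Taxon 4,((Taxon 3,Taxon 7),Taxon 6))).
Changes per character on this tree: I: 1; II: 1; III: 1; IV: 1.
Total = 4.

4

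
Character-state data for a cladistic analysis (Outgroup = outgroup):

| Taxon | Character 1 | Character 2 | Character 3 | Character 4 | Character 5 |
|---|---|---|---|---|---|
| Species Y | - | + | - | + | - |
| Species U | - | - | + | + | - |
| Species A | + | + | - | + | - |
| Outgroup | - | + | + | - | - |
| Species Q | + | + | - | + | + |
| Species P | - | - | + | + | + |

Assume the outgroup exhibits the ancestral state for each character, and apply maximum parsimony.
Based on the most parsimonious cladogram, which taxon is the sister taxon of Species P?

Species U

Character polarity is set by the outgroup: the derived state is whichever differs from the outgroup's state, so for Character 2, Character 3 the derived state is '-', and for the remaining characters it is '+'.
Character 1 (derived state '+') is shared by Species A and Species Q — a synapomorphy uniting that clade.
Character 2: derived state '-' in Species P and Species U only — synapomorphy for {Species P, Species U}.
Character 3: derived state '-' in Species A, Species Q, and Species Y only — synapomorphy for {Species A, Species Q, Species Y}.
All ingroup taxa share the derived state '+' for Character 4; it defines the ingroup but does not resolve relationships within it.
Character 5 (state '+') occurs in Species P and Species Q but conflicts with the nesting implied by the other characters — most parsimoniously interpreted as homoplasy.
Most parsimonious ingroup topology: ((Species U,Species P),((Species A,Species Q),Species Y)).
Species P and Species U form a cherry on this tree, so they are sister taxa.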